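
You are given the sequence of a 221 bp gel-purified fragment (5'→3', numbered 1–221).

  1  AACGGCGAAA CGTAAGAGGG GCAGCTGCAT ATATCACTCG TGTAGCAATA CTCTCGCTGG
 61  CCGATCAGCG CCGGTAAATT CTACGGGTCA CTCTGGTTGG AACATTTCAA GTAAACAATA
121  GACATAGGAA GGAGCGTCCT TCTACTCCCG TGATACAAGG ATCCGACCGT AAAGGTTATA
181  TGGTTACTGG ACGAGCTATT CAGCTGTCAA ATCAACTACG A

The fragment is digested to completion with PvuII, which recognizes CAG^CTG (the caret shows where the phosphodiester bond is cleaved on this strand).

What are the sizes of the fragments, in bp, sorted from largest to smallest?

179, 24, 18 bp

PvuII sites (CAGCTG) start at positions 22, 201.
PvuII cuts after base 3 of each site, so after positions 24, 203.
Linear molecule, 2 cuts → 3 fragments:
  1–24 → 24 bp
  25–203 → 179 bp
  204–221 → 18 bp
Sorted largest to smallest: 179, 24, 18 bp.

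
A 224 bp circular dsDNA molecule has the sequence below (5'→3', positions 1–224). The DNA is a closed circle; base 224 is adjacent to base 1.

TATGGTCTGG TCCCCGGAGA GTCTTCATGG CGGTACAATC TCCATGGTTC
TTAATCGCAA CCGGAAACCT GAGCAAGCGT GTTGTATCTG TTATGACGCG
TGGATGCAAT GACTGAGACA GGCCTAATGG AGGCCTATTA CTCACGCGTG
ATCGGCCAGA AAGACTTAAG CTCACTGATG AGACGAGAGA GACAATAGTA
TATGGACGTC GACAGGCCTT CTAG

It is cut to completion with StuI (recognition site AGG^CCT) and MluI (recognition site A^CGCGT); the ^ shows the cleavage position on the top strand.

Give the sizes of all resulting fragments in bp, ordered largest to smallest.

StuI sites (AGGCCT) start at positions 120, 131, 214.
StuI cuts after base 3 of each site, so after positions 122, 133, 216.
MluI sites (ACGCGT) start at positions 96, 144.
MluI cuts after the first base of each site, so after positions 96, 144.
Combined cut positions: 96, 122, 133, 144, 216.
Circular molecule, 5 cuts → 5 fragments:
  97–122 → 26 bp
  123–133 → 11 bp
  134–144 → 11 bp
  145–216 → 72 bp
  217–224 then 1–96 → 8 + 96 = 104 bp
Sorted largest to smallest: 104, 72, 26, 11, 11 bp.

104, 72, 26, 11, 11 bp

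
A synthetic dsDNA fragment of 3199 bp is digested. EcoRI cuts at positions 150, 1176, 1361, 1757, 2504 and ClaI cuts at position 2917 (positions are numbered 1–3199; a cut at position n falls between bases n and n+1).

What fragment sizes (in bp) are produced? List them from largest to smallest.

Combined cut positions (sorted): 150, 1176, 1361, 1757, 2504, 2917.
Linear molecule, 6 cuts → 7 fragments:
  150 − 0 = 150 bp
  1176 − 150 = 1026 bp
  1361 − 1176 = 185 bp
  1757 − 1361 = 396 bp
  2504 − 1757 = 747 bp
  2917 − 2504 = 413 bp
  3199 − 2917 = 282 bp
Sorted largest to smallest: 1026, 747, 413, 396, 282, 185, 150 bp.

1026, 747, 413, 396, 282, 185, 150 bp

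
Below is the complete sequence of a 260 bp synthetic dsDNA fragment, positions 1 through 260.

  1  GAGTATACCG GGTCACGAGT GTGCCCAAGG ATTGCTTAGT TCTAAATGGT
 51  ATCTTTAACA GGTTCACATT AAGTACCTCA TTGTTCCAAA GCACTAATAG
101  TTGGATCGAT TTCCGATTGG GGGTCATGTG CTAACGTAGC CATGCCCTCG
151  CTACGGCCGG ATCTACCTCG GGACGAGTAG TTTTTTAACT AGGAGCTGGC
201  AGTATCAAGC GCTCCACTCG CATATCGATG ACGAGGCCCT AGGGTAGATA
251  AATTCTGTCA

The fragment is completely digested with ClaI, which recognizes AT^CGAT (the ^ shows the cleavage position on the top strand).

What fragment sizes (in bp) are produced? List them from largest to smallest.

119, 106, 35 bp

ClaI sites (ATCGAT) start at positions 105, 224.
ClaI cuts after base 2 of each site, so after positions 106, 225.
Linear molecule, 2 cuts → 3 fragments:
  1–106 → 106 bp
  107–225 → 119 bp
  226–260 → 35 bp
Sorted largest to smallest: 119, 106, 35 bp.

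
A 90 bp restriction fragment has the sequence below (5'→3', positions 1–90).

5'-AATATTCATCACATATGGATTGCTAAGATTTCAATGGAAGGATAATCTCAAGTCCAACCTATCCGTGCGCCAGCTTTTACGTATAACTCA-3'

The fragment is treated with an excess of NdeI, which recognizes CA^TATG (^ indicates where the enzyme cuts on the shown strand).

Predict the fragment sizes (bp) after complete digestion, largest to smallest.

77, 13 bp

The NdeI site (CATATG) starts at position 12.
NdeI cuts after base 2 of each site, so after position 13.
Linear molecule, 1 cut → 2 fragments:
  1–13 → 13 bp
  14–90 → 77 bp
Sorted largest to smallest: 77, 13 bp.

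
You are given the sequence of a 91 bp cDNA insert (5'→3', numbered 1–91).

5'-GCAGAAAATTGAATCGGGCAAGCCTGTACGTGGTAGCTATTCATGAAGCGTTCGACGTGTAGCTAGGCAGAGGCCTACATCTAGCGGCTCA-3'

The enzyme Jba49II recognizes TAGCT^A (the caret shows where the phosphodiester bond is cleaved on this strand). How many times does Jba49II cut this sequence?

2

TAGCTA occurs starting at positions 34, 60.
Jba49II cuts at 2 sites.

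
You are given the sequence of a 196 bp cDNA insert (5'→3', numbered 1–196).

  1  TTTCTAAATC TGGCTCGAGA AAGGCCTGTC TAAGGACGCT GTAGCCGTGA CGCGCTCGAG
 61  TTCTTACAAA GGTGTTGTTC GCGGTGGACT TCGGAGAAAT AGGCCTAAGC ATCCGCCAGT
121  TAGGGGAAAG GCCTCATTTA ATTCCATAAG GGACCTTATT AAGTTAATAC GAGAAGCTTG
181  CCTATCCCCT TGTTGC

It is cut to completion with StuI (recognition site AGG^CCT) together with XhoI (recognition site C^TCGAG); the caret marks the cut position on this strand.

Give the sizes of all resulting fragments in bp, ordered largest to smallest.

StuI sites (AGGCCT) start at positions 22, 101, 129.
StuI cuts after base 3 of each site, so after positions 24, 103, 131.
XhoI sites (CTCGAG) start at positions 14, 55.
XhoI cuts after the first base of each site, so after positions 14, 55.
Combined cut positions: 14, 24, 55, 103, 131.
Linear molecule, 5 cuts → 6 fragments:
  1–14 → 14 bp
  15–24 → 10 bp
  25–55 → 31 bp
  56–103 → 48 bp
  104–131 → 28 bp
  132–196 → 65 bp
Sorted largest to smallest: 65, 48, 31, 28, 14, 10 bp.

65, 48, 31, 28, 14, 10 bp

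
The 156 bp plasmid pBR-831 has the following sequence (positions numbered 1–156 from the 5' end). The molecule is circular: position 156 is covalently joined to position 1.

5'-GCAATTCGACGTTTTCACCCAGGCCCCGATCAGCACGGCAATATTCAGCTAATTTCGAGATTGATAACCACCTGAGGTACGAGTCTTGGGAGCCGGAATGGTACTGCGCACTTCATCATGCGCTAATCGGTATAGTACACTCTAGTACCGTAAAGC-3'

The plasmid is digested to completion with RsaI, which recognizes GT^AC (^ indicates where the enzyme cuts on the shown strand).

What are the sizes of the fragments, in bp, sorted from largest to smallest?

88, 34, 24, 10 bp

RsaI sites (GTAC) start at positions 77, 101, 135, 145.
RsaI cuts after base 2 of each site, so after positions 78, 102, 136, 146.
Circular molecule, 4 cuts → 4 fragments:
  79–102 → 24 bp
  103–136 → 34 bp
  137–146 → 10 bp
  147–156 then 1–78 → 10 + 78 = 88 bp
Sorted largest to smallest: 88, 34, 24, 10 bp.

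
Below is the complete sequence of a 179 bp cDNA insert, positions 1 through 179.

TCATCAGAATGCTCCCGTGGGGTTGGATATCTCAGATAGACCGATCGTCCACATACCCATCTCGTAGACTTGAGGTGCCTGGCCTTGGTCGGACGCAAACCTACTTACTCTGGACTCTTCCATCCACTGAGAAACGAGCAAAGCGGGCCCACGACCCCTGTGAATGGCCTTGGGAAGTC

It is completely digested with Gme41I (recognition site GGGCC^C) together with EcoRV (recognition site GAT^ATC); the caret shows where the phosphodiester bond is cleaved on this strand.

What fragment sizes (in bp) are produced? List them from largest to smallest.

121, 30, 28 bp

The Gme41I site (GGGCCC) starts at position 145.
Gme41I cuts after base 5 of each site (before the last base), so after position 149.
The EcoRV site (GATATC) starts at position 26.
EcoRV cuts after base 3 of each site, so after position 28.
Combined cut positions: 28, 149.
Linear molecule, 2 cuts → 3 fragments:
  1–28 → 28 bp
  29–149 → 121 bp
  150–179 → 30 bp
Sorted largest to smallest: 121, 30, 28 bp.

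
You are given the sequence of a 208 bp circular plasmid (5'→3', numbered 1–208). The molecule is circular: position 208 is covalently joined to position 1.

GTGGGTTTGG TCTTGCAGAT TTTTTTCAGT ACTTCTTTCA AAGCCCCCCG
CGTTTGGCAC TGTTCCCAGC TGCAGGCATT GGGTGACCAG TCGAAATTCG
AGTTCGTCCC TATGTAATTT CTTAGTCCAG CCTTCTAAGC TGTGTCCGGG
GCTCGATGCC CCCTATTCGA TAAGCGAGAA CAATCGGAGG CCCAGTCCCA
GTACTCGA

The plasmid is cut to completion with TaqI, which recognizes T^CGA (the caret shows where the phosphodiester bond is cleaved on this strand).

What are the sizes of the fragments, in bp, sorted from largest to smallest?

94, 55, 38, 14, 7 bp

TaqI sites (TCGA) start at positions 91, 98, 153, 167, 205.
TaqI cuts after the first base of each site, so after positions 91, 98, 153, 167, 205.
Circular molecule, 5 cuts → 5 fragments:
  92–98 → 7 bp
  99–153 → 55 bp
  154–167 → 14 bp
  168–205 → 38 bp
  206–208 then 1–91 → 3 + 91 = 94 bp
Sorted largest to smallest: 94, 55, 38, 14, 7 bp.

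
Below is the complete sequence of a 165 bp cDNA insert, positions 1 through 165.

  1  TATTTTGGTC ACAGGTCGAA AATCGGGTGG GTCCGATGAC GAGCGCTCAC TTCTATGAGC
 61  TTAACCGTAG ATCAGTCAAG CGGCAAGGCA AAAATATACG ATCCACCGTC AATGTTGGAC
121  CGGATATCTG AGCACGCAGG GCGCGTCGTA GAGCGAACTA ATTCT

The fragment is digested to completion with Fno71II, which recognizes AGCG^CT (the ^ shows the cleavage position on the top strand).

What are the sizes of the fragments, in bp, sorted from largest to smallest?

The Fno71II site (AGCGCT) starts at position 42.
Fno71II cuts after base 4 of each site, so after position 45.
Linear molecule, 1 cut → 2 fragments:
  1–45 → 45 bp
  46–165 → 120 bp
Sorted largest to smallest: 120, 45 bp.

120, 45 bp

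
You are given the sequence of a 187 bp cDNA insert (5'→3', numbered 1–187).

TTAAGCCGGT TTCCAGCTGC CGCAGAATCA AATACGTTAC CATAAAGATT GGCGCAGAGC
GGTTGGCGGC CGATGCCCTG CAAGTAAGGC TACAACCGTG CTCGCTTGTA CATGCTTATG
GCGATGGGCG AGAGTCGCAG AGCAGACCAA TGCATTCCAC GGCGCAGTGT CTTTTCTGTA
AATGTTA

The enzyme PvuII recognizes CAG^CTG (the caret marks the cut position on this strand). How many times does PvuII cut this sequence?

CAGCTG occurs starting at position 14.
PvuII cuts at 1 site.

1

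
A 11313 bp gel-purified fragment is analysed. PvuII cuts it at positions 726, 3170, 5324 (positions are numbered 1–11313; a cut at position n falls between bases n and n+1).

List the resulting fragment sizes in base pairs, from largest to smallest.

Linear molecule, 3 cuts → 4 fragments:
  726 − 0 = 726 bp
  3170 − 726 = 2444 bp
  5324 − 3170 = 2154 bp
  11313 − 5324 = 5989 bp
Sorted largest to smallest: 5989, 2444, 2154, 726 bp.

5989, 2444, 2154, 726 bp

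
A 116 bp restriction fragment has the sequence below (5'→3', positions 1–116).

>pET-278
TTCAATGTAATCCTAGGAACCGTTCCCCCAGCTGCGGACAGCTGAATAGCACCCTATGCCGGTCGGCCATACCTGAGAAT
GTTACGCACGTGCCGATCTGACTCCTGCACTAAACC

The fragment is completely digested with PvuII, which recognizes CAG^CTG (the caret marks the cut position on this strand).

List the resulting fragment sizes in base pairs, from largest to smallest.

75, 31, 10 bp

PvuII sites (CAGCTG) start at positions 29, 39.
PvuII cuts after base 3 of each site, so after positions 31, 41.
Linear molecule, 2 cuts → 3 fragments:
  1–31 → 31 bp
  32–41 → 10 bp
  42–116 → 75 bp
Sorted largest to smallest: 75, 31, 10 bp.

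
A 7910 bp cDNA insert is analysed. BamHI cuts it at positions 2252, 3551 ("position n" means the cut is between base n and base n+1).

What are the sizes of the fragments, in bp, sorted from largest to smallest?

4359, 2252, 1299 bp

Linear molecule, 2 cuts → 3 fragments:
  2252 − 0 = 2252 bp
  3551 − 2252 = 1299 bp
  7910 − 3551 = 4359 bp
Sorted largest to smallest: 4359, 2252, 1299 bp.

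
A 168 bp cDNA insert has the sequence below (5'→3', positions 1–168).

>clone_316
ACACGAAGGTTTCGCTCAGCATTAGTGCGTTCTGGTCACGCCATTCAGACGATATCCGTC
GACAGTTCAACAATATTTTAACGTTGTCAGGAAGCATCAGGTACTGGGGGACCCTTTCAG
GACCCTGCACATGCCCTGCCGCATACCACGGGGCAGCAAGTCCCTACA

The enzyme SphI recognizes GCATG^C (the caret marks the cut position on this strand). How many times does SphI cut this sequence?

0

No occurrence of GCATGC is present in the sequence.
SphI does not cut: 0 sites.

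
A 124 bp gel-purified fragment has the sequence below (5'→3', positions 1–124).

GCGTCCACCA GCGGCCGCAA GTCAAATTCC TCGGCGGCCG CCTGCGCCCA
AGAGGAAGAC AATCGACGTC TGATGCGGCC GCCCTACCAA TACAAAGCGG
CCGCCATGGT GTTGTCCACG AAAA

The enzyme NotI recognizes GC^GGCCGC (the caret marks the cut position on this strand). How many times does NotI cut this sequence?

4

GCGGCCGC occurs starting at positions 11, 34, 75, 97.
NotI cuts at 4 sites.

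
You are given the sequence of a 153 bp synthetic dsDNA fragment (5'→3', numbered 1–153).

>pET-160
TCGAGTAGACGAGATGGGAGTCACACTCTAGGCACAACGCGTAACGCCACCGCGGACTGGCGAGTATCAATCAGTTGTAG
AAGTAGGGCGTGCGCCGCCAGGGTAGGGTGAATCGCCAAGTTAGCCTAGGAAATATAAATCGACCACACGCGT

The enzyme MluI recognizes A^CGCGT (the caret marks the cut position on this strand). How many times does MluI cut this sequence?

ACGCGT occurs starting at positions 37, 148.
MluI cuts at 2 sites.

2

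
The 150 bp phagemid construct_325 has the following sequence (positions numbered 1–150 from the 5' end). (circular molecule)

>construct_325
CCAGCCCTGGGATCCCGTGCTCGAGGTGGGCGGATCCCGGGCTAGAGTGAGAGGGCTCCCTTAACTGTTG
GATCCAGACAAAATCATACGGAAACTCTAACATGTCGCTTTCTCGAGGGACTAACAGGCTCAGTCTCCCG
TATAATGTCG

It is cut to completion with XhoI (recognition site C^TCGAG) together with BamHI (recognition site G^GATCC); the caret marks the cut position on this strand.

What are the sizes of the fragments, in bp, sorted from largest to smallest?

48, 42, 38, 12, 10 bp

XhoI sites (CTCGAG) start at positions 20, 112.
XhoI cuts after the first base of each site, so after positions 20, 112.
BamHI sites (GGATCC) start at positions 10, 32, 70.
BamHI cuts after the first base of each site, so after positions 10, 32, 70.
Combined cut positions: 10, 20, 32, 70, 112.
Circular molecule, 5 cuts → 5 fragments:
  11–20 → 10 bp
  21–32 → 12 bp
  33–70 → 38 bp
  71–112 → 42 bp
  113–150 then 1–10 → 38 + 10 = 48 bp
Sorted largest to smallest: 48, 42, 38, 12, 10 bp.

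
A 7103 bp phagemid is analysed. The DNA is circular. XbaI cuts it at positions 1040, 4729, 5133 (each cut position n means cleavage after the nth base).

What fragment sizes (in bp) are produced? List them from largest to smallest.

Circular molecule, 3 cuts → 3 fragments:
  4729 − 1040 = 3689 bp
  5133 − 4729 = 404 bp
  wrap: 7103 − 5133 + 1040 = 3010 bp
Sorted largest to smallest: 3689, 3010, 404 bp.

3689, 3010, 404 bp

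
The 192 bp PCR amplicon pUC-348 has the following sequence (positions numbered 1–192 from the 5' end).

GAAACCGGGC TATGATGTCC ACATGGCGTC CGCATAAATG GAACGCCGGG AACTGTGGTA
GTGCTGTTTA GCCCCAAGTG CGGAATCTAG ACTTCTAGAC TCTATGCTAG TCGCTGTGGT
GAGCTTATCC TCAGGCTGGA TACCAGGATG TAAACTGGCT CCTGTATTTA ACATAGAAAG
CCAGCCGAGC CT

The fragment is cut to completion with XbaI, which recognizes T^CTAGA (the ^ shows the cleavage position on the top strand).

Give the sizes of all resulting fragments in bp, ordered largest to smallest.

98, 86, 8 bp

XbaI sites (TCTAGA) start at positions 86, 94.
XbaI cuts after the first base of each site, so after positions 86, 94.
Linear molecule, 2 cuts → 3 fragments:
  1–86 → 86 bp
  87–94 → 8 bp
  95–192 → 98 bp
Sorted largest to smallest: 98, 86, 8 bp.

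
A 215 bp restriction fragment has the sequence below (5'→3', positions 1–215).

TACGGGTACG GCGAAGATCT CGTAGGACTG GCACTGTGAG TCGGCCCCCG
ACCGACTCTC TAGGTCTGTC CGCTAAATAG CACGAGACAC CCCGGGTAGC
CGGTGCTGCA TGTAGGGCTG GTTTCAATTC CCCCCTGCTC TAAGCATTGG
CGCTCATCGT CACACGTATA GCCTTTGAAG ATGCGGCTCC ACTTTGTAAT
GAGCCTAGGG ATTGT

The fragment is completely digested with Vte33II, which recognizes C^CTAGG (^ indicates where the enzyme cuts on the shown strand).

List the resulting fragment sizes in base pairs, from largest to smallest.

The Vte33II site (CCTAGG) starts at position 204.
Vte33II cuts after the first base of each site, so after position 204.
Linear molecule, 1 cut → 2 fragments:
  1–204 → 204 bp
  205–215 → 11 bp
Sorted largest to smallest: 204, 11 bp.

204, 11 bp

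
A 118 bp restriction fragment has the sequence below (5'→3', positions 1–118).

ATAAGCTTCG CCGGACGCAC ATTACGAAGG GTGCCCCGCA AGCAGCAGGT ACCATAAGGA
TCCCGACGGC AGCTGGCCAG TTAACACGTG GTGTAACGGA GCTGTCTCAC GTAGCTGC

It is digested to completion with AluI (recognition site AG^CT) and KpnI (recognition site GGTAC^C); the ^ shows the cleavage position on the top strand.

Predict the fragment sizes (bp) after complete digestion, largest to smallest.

AluI sites (AGCT) start at positions 4, 71, 100, 113.
AluI cuts after base 2 of each site, so after positions 5, 72, 101, 114.
The KpnI site (GGTACC) starts at position 48.
KpnI cuts after base 5 of each site (before the last base), so after position 52.
Combined cut positions: 5, 52, 72, 101, 114.
Linear molecule, 5 cuts → 6 fragments:
  1–5 → 5 bp
  6–52 → 47 bp
  53–72 → 20 bp
  73–101 → 29 bp
  102–114 → 13 bp
  115–118 → 4 bp
Sorted largest to smallest: 47, 29, 20, 13, 5, 4 bp.

47, 29, 20, 13, 5, 4 bp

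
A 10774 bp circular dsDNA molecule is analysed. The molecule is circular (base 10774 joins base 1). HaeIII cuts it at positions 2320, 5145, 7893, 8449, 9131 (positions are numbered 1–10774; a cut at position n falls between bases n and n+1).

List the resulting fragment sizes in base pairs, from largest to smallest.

Circular molecule, 5 cuts → 5 fragments:
  5145 − 2320 = 2825 bp
  7893 − 5145 = 2748 bp
  8449 − 7893 = 556 bp
  9131 − 8449 = 682 bp
  wrap: 10774 − 9131 + 2320 = 3963 bp
Sorted largest to smallest: 3963, 2825, 2748, 682, 556 bp.

3963, 2825, 2748, 682, 556 bp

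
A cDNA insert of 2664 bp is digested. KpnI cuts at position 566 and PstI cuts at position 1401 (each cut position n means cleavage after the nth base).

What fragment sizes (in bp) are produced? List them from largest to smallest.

Combined cut positions (sorted): 566, 1401.
Linear molecule, 2 cuts → 3 fragments:
  566 − 0 = 566 bp
  1401 − 566 = 835 bp
  2664 − 1401 = 1263 bp
Sorted largest to smallest: 1263, 835, 566 bp.

1263, 835, 566 bp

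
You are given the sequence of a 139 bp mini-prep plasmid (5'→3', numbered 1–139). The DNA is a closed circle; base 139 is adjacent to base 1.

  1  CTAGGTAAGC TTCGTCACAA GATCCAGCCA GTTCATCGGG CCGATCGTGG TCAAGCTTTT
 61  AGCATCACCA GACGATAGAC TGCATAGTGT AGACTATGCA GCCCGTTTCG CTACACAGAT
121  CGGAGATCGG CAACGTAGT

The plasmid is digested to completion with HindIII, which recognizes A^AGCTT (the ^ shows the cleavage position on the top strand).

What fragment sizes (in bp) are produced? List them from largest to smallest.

93, 46 bp

HindIII sites (AAGCTT) start at positions 7, 53.
HindIII cuts after the first base of each site, so after positions 7, 53.
Circular molecule, 2 cuts → 2 fragments:
  8–53 → 46 bp
  54–139 then 1–7 → 86 + 7 = 93 bp
Sorted largest to smallest: 93, 46 bp.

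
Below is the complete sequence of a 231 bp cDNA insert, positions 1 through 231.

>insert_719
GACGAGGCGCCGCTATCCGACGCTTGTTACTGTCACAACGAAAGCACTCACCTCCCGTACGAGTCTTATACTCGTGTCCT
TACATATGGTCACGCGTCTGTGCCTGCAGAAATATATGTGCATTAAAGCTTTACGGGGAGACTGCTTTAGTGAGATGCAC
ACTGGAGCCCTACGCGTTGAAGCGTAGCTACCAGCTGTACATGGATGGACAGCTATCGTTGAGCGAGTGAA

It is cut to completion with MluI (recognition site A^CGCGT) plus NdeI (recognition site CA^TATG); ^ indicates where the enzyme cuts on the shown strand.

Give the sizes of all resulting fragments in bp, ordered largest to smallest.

84, 80, 59, 8 bp

MluI sites (ACGCGT) start at positions 92, 172.
MluI cuts after the first base of each site, so after positions 92, 172.
The NdeI site (CATATG) starts at position 83.
NdeI cuts after base 2 of each site, so after position 84.
Combined cut positions: 84, 92, 172.
Linear molecule, 3 cuts → 4 fragments:
  1–84 → 84 bp
  85–92 → 8 bp
  93–172 → 80 bp
  173–231 → 59 bp
Sorted largest to smallest: 84, 80, 59, 8 bp.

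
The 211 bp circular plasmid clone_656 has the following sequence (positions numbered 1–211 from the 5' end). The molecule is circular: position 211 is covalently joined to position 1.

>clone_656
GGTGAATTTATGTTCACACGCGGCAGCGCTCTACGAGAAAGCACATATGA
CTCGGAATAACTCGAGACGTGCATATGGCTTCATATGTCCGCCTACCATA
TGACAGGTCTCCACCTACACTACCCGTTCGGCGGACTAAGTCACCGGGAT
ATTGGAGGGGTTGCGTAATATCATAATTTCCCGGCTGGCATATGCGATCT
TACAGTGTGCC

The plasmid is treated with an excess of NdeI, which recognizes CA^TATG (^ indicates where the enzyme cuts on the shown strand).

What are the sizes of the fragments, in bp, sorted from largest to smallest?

92, 66, 28, 15, 10 bp

NdeI sites (CATATG) start at positions 44, 72, 82, 97, 189.
NdeI cuts after base 2 of each site, so after positions 45, 73, 83, 98, 190.
Circular molecule, 5 cuts → 5 fragments:
  46–73 → 28 bp
  74–83 → 10 bp
  84–98 → 15 bp
  99–190 → 92 bp
  191–211 then 1–45 → 21 + 45 = 66 bp
Sorted largest to smallest: 92, 66, 28, 15, 10 bp.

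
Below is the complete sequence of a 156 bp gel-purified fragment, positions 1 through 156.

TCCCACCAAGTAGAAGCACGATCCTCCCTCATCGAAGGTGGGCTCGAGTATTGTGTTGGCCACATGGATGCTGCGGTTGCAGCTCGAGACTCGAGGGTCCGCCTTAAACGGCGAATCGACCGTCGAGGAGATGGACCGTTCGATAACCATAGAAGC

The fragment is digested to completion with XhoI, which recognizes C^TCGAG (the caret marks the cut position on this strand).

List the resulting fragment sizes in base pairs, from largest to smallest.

XhoI sites (CTCGAG) start at positions 43, 83, 90.
XhoI cuts after the first base of each site, so after positions 43, 83, 90.
Linear molecule, 3 cuts → 4 fragments:
  1–43 → 43 bp
  44–83 → 40 bp
  84–90 → 7 bp
  91–156 → 66 bp
Sorted largest to smallest: 66, 43, 40, 7 bp.

66, 43, 40, 7 bp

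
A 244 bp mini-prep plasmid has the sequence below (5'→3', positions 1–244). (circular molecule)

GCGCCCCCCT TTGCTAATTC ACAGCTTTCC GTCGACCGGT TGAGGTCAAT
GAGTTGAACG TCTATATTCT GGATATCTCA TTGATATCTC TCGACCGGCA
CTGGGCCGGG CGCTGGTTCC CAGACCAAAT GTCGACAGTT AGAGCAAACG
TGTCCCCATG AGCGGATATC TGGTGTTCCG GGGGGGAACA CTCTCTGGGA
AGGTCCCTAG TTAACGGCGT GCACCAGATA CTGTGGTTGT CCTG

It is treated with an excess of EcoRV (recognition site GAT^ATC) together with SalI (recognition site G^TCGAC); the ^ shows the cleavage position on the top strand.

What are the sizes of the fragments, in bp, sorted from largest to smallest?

108, 46, 43, 36, 11 bp

EcoRV sites (GATATC) start at positions 72, 83, 165.
EcoRV cuts after base 3 of each site, so after positions 74, 85, 167.
SalI sites (GTCGAC) start at positions 31, 131.
SalI cuts after the first base of each site, so after positions 31, 131.
Combined cut positions: 31, 74, 85, 131, 167.
Circular molecule, 5 cuts → 5 fragments:
  32–74 → 43 bp
  75–85 → 11 bp
  86–131 → 46 bp
  132–167 → 36 bp
  168–244 then 1–31 → 77 + 31 = 108 bp
Sorted largest to smallest: 108, 46, 43, 36, 11 bp.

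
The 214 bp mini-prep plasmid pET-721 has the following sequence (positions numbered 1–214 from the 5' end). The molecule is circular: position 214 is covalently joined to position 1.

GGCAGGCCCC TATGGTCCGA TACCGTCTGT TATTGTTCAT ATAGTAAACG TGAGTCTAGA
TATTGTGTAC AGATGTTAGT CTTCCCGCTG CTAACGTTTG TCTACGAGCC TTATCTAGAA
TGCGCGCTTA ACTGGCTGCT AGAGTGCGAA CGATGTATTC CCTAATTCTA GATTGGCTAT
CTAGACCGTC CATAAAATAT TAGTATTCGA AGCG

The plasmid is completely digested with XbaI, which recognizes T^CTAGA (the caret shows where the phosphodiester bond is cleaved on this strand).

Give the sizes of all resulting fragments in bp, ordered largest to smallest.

XbaI sites (TCTAGA) start at positions 55, 114, 167, 180.
XbaI cuts after the first base of each site, so after positions 55, 114, 167, 180.
Circular molecule, 4 cuts → 4 fragments:
  56–114 → 59 bp
  115–167 → 53 bp
  168–180 → 13 bp
  181–214 then 1–55 → 34 + 55 = 89 bp
Sorted largest to smallest: 89, 59, 53, 13 bp.

89, 59, 53, 13 bp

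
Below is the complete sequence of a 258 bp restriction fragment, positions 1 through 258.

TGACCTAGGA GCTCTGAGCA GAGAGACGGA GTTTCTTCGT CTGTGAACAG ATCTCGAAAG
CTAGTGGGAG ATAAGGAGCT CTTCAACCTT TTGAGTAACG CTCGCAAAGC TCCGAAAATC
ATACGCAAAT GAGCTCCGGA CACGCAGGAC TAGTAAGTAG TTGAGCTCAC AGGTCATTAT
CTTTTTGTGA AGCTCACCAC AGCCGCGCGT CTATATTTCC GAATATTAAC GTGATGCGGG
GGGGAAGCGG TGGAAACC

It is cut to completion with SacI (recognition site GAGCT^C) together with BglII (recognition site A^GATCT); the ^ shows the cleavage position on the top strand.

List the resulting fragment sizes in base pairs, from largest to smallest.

SacI sites (GAGCTC) start at positions 9, 76, 131, 163.
SacI cuts after base 5 of each site (before the last base), so after positions 13, 80, 135, 167.
The BglII site (AGATCT) starts at position 49.
BglII cuts after the first base of each site, so after position 49.
Combined cut positions: 13, 49, 80, 135, 167.
Linear molecule, 5 cuts → 6 fragments:
  1–13 → 13 bp
  14–49 → 36 bp
  50–80 → 31 bp
  81–135 → 55 bp
  136–167 → 32 bp
  168–258 → 91 bp
Sorted largest to smallest: 91, 55, 36, 32, 31, 13 bp.

91, 55, 36, 32, 31, 13 bp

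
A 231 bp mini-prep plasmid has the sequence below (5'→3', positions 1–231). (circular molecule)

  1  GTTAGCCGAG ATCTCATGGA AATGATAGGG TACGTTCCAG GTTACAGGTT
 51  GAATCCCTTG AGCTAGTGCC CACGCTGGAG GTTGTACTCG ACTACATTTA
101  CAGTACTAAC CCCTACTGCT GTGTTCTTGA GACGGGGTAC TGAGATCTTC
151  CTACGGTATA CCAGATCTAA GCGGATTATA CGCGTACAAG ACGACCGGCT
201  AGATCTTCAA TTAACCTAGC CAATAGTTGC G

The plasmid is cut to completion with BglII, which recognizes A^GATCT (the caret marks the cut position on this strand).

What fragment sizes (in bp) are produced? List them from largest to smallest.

BglII sites (AGATCT) start at positions 9, 143, 163, 201.
BglII cuts after the first base of each site, so after positions 9, 143, 163, 201.
Circular molecule, 4 cuts → 4 fragments:
  10–143 → 134 bp
  144–163 → 20 bp
  164–201 → 38 bp
  202–231 then 1–9 → 30 + 9 = 39 bp
Sorted largest to smallest: 134, 39, 38, 20 bp.

134, 39, 38, 20 bp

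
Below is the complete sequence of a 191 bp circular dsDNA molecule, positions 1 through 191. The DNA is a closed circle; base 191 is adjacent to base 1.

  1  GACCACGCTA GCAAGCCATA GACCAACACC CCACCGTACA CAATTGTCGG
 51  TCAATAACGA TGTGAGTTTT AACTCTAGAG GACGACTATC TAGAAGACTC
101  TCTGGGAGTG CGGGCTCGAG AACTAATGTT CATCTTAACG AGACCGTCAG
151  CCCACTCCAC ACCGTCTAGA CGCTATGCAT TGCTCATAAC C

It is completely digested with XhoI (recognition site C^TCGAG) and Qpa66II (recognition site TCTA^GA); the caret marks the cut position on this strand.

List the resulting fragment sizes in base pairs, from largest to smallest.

The XhoI site (CTCGAG) starts at position 115.
XhoI cuts after the first base of each site, so after position 115.
Qpa66II sites (TCTAGA) start at positions 74, 89, 165.
Qpa66II cuts after base 4 of each site, so after positions 77, 92, 168.
Combined cut positions: 77, 92, 115, 168.
Circular molecule, 4 cuts → 4 fragments:
  78–92 → 15 bp
  93–115 → 23 bp
  116–168 → 53 bp
  169–191 then 1–77 → 23 + 77 = 100 bp
Sorted largest to smallest: 100, 53, 23, 15 bp.

100, 53, 23, 15 bp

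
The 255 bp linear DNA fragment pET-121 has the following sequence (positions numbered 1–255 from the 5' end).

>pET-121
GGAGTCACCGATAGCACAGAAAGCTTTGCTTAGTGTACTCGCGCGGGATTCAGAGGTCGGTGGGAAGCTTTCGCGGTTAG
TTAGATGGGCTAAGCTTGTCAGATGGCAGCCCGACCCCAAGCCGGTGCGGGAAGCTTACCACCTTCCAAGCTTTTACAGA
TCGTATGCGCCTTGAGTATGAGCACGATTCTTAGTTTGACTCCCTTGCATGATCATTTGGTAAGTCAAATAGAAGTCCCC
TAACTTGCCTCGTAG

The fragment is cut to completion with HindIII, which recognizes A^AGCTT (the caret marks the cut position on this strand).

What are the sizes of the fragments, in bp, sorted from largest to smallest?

HindIII sites (AAGCTT) start at positions 21, 65, 92, 132, 148.
HindIII cuts after the first base of each site, so after positions 21, 65, 92, 132, 148.
Linear molecule, 5 cuts → 6 fragments:
  1–21 → 21 bp
  22–65 → 44 bp
  66–92 → 27 bp
  93–132 → 40 bp
  133–148 → 16 bp
  149–255 → 107 bp
Sorted largest to smallest: 107, 44, 40, 27, 21, 16 bp.

107, 44, 40, 27, 21, 16 bp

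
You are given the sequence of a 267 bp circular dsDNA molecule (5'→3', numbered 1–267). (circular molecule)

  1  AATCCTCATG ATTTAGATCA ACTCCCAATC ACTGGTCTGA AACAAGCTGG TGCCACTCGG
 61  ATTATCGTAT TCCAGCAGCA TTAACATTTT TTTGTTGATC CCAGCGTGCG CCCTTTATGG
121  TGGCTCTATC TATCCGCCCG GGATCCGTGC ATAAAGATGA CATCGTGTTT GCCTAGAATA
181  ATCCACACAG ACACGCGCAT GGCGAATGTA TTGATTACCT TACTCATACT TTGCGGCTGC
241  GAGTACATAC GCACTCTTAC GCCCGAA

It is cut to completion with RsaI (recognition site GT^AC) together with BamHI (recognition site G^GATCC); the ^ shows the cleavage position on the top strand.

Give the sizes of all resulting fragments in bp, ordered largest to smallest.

164, 103 bp

The RsaI site (GTAC) starts at position 243.
RsaI cuts after base 2 of each site, so after position 244.
The BamHI site (GGATCC) starts at position 141.
BamHI cuts after the first base of each site, so after position 141.
Combined cut positions: 141, 244.
Circular molecule, 2 cuts → 2 fragments:
  142–244 → 103 bp
  245–267 then 1–141 → 23 + 141 = 164 bp
Sorted largest to smallest: 164, 103 bp.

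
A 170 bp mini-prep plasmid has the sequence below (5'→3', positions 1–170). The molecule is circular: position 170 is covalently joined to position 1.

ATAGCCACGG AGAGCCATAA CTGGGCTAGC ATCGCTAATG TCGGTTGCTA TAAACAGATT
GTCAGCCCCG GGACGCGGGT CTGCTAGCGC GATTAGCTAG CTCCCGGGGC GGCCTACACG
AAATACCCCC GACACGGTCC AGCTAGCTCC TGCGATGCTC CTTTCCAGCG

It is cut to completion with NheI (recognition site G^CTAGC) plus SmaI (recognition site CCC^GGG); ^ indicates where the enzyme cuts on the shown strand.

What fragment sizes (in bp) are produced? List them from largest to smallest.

NheI sites (GCTAGC) start at positions 25, 83, 96, 142.
NheI cuts after the first base of each site, so after positions 25, 83, 96, 142.
SmaI sites (CCCGGG) start at positions 67, 103.
SmaI cuts after base 3 of each site, so after positions 69, 105.
Combined cut positions: 25, 69, 83, 96, 105, 142.
Circular molecule, 6 cuts → 6 fragments:
  26–69 → 44 bp
  70–83 → 14 bp
  84–96 → 13 bp
  97–105 → 9 bp
  106–142 → 37 bp
  143–170 then 1–25 → 28 + 25 = 53 bp
Sorted largest to smallest: 53, 44, 37, 14, 13, 9 bp.

53, 44, 37, 14, 13, 9 bp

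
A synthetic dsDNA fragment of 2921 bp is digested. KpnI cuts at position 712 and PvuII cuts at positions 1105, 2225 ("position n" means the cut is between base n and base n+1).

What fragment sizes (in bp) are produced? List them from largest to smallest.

Combined cut positions (sorted): 712, 1105, 2225.
Linear molecule, 3 cuts → 4 fragments:
  712 − 0 = 712 bp
  1105 − 712 = 393 bp
  2225 − 1105 = 1120 bp
  2921 − 2225 = 696 bp
Sorted largest to smallest: 1120, 712, 696, 393 bp.

1120, 712, 696, 393 bp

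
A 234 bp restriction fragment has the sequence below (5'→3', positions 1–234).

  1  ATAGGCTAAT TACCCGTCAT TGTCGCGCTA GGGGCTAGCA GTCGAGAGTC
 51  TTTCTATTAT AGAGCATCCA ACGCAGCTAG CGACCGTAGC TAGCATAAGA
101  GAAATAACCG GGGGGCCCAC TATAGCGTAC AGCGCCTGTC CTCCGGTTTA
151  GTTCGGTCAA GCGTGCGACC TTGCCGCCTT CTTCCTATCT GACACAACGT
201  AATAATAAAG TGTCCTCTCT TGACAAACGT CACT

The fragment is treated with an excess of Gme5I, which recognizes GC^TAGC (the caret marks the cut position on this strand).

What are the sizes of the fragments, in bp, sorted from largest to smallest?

144, 42, 35, 13 bp

Gme5I sites (GCTAGC) start at positions 34, 76, 89.
Gme5I cuts after base 2 of each site, so after positions 35, 77, 90.
Linear molecule, 3 cuts → 4 fragments:
  1–35 → 35 bp
  36–77 → 42 bp
  78–90 → 13 bp
  91–234 → 144 bp
Sorted largest to smallest: 144, 42, 35, 13 bp.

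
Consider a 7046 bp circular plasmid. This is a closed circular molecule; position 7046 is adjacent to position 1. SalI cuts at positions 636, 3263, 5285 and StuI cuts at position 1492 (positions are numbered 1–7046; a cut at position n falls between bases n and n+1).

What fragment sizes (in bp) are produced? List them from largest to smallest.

Combined cut positions (sorted): 636, 1492, 3263, 5285.
Circular molecule, 4 cuts → 4 fragments:
  1492 − 636 = 856 bp
  3263 − 1492 = 1771 bp
  5285 − 3263 = 2022 bp
  wrap: 7046 − 5285 + 636 = 2397 bp
Sorted largest to smallest: 2397, 2022, 1771, 856 bp.

2397, 2022, 1771, 856 bp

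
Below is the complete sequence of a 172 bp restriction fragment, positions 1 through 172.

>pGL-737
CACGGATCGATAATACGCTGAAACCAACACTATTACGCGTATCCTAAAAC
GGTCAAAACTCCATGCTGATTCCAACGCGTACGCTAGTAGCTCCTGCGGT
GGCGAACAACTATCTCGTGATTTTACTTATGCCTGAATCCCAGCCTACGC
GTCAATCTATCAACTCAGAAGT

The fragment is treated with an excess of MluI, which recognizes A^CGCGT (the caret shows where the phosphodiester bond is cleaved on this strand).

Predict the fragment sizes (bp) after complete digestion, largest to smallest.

MluI sites (ACGCGT) start at positions 35, 75, 147.
MluI cuts after the first base of each site, so after positions 35, 75, 147.
Linear molecule, 3 cuts → 4 fragments:
  1–35 → 35 bp
  36–75 → 40 bp
  76–147 → 72 bp
  148–172 → 25 bp
Sorted largest to smallest: 72, 40, 35, 25 bp.

72, 40, 35, 25 bp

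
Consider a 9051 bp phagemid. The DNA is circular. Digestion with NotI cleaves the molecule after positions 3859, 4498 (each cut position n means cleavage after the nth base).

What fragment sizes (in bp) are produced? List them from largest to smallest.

Circular molecule, 2 cuts → 2 fragments:
  4498 − 3859 = 639 bp
  wrap: 9051 − 4498 + 3859 = 8412 bp
Sorted largest to smallest: 8412, 639 bp.

8412, 639 bp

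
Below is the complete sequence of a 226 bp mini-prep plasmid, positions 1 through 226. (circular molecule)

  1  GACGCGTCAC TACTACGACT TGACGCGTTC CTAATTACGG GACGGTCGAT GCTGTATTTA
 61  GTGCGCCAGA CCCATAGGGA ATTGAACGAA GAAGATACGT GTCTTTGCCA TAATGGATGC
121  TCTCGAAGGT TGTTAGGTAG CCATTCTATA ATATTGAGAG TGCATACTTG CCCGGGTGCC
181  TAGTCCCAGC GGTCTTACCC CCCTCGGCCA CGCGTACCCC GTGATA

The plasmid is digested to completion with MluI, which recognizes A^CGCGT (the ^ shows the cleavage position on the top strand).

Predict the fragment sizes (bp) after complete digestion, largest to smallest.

187, 21, 18 bp

MluI sites (ACGCGT) start at positions 2, 23, 210.
MluI cuts after the first base of each site, so after positions 2, 23, 210.
Circular molecule, 3 cuts → 3 fragments:
  3–23 → 21 bp
  24–210 → 187 bp
  211–226 then 1–2 → 16 + 2 = 18 bp
Sorted largest to smallest: 187, 21, 18 bp.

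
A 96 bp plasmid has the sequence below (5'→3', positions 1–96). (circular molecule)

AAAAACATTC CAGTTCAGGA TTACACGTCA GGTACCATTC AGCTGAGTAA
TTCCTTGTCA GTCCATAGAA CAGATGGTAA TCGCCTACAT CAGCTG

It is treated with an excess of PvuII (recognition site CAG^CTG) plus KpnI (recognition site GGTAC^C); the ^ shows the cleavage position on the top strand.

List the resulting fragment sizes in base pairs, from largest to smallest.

51, 38, 7 bp

PvuII sites (CAGCTG) start at positions 40, 91.
PvuII cuts after base 3 of each site, so after positions 42, 93.
The KpnI site (GGTACC) starts at position 31.
KpnI cuts after base 5 of each site (before the last base), so after position 35.
Combined cut positions: 35, 42, 93.
Circular molecule, 3 cuts → 3 fragments:
  36–42 → 7 bp
  43–93 → 51 bp
  94–96 then 1–35 → 3 + 35 = 38 bp
Sorted largest to smallest: 51, 38, 7 bp.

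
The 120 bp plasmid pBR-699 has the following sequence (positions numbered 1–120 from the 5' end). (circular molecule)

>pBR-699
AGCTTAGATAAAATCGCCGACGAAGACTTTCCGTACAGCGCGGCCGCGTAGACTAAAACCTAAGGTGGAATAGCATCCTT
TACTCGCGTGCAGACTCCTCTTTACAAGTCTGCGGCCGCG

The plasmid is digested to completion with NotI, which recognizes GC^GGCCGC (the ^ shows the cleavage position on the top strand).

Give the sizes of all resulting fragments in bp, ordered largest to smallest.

72, 48 bp

NotI sites (GCGGCCGC) start at positions 40, 112.
NotI cuts after base 2 of each site, so after positions 41, 113.
Circular molecule, 2 cuts → 2 fragments:
  42–113 → 72 bp
  114–120 then 1–41 → 7 + 41 = 48 bp
Sorted largest to smallest: 72, 48 bp.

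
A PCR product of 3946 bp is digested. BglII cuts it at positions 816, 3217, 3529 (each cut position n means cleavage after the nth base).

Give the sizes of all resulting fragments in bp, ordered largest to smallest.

2401, 816, 417, 312 bp

Linear molecule, 3 cuts → 4 fragments:
  816 − 0 = 816 bp
  3217 − 816 = 2401 bp
  3529 − 3217 = 312 bp
  3946 − 3529 = 417 bp
Sorted largest to smallest: 2401, 816, 417, 312 bp.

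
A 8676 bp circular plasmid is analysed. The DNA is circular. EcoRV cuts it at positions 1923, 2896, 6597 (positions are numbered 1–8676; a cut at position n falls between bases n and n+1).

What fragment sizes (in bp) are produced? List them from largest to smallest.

Circular molecule, 3 cuts → 3 fragments:
  2896 − 1923 = 973 bp
  6597 − 2896 = 3701 bp
  wrap: 8676 − 6597 + 1923 = 4002 bp
Sorted largest to smallest: 4002, 3701, 973 bp.

4002, 3701, 973 bp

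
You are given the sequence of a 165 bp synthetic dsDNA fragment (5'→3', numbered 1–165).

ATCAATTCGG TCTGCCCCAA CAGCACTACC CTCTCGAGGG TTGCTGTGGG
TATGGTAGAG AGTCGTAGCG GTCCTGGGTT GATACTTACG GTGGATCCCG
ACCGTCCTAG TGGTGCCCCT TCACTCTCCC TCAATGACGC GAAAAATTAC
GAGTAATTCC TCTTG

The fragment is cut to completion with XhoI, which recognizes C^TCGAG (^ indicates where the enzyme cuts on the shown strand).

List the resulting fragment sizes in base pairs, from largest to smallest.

132, 33 bp

The XhoI site (CTCGAG) starts at position 33.
XhoI cuts after the first base of each site, so after position 33.
Linear molecule, 1 cut → 2 fragments:
  1–33 → 33 bp
  34–165 → 132 bp
Sorted largest to smallest: 132, 33 bp.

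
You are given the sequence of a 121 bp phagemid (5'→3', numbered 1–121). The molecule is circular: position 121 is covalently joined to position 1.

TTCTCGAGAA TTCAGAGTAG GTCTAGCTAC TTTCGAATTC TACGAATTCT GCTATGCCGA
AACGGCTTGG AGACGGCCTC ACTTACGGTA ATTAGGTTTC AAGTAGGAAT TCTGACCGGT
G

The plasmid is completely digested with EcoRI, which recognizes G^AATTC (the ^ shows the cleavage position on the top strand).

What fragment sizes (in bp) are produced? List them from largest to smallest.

63, 27, 22, 9 bp

EcoRI sites (GAATTC) start at positions 8, 35, 44, 107.
EcoRI cuts after the first base of each site, so after positions 8, 35, 44, 107.
Circular molecule, 4 cuts → 4 fragments:
  9–35 → 27 bp
  36–44 → 9 bp
  45–107 → 63 bp
  108–121 then 1–8 → 14 + 8 = 22 bp
Sorted largest to smallest: 63, 27, 22, 9 bp.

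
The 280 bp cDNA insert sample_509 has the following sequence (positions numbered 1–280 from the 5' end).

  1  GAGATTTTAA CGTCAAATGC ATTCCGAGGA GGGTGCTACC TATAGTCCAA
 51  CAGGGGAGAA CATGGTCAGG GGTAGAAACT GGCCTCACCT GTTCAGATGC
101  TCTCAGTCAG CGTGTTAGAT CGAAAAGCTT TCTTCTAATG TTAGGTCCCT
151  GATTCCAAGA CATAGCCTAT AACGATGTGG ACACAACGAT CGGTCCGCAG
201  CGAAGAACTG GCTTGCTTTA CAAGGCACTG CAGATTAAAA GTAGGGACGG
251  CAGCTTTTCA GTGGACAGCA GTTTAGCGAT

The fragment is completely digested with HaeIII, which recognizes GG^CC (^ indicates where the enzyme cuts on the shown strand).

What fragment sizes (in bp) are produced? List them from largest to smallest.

The HaeIII site (GGCC) starts at position 81.
HaeIII cuts after base 2 of each site, so after position 82.
Linear molecule, 1 cut → 2 fragments:
  1–82 → 82 bp
  83–280 → 198 bp
Sorted largest to smallest: 198, 82 bp.

198, 82 bp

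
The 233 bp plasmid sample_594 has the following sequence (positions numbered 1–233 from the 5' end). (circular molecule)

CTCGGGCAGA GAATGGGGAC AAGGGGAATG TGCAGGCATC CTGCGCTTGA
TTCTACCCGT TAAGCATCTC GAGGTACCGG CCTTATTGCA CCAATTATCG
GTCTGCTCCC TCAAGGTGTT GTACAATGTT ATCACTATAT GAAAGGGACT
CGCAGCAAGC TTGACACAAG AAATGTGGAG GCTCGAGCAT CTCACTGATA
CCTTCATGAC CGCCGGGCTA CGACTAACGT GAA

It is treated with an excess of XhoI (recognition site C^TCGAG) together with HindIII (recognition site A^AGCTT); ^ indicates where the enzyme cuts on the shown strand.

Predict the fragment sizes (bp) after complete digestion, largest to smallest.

119, 89, 25 bp

XhoI sites (CTCGAG) start at positions 68, 182.
XhoI cuts after the first base of each site, so after positions 68, 182.
The HindIII site (AAGCTT) starts at position 157.
HindIII cuts after the first base of each site, so after position 157.
Combined cut positions: 68, 157, 182.
Circular molecule, 3 cuts → 3 fragments:
  69–157 → 89 bp
  158–182 → 25 bp
  183–233 then 1–68 → 51 + 68 = 119 bp
Sorted largest to smallest: 119, 89, 25 bp.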